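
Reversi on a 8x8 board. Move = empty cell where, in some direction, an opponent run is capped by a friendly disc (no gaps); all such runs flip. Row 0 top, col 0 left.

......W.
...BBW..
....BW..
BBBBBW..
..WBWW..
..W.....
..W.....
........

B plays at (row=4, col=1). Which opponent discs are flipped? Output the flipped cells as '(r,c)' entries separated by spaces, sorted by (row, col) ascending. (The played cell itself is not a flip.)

Dir NW: first cell 'B' (not opp) -> no flip
Dir N: first cell 'B' (not opp) -> no flip
Dir NE: first cell 'B' (not opp) -> no flip
Dir W: first cell '.' (not opp) -> no flip
Dir E: opp run (4,2) capped by B -> flip
Dir SW: first cell '.' (not opp) -> no flip
Dir S: first cell '.' (not opp) -> no flip
Dir SE: opp run (5,2), next='.' -> no flip

Answer: (4,2)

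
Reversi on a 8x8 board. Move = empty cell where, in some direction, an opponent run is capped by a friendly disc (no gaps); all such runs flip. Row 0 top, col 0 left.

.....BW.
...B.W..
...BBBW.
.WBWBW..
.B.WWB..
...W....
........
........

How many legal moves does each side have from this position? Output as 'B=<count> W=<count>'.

Answer: B=10 W=10

Derivation:
-- B to move --
(0,4): no bracket -> illegal
(0,7): flips 1 -> legal
(1,4): no bracket -> illegal
(1,6): no bracket -> illegal
(1,7): no bracket -> illegal
(2,0): no bracket -> illegal
(2,1): flips 1 -> legal
(2,2): no bracket -> illegal
(2,7): flips 1 -> legal
(3,0): flips 1 -> legal
(3,6): flips 1 -> legal
(3,7): no bracket -> illegal
(4,0): no bracket -> illegal
(4,2): flips 3 -> legal
(4,6): flips 1 -> legal
(5,2): flips 1 -> legal
(5,4): flips 2 -> legal
(5,5): no bracket -> illegal
(6,2): no bracket -> illegal
(6,3): flips 3 -> legal
(6,4): no bracket -> illegal
B mobility = 10
-- W to move --
(0,2): flips 2 -> legal
(0,3): flips 2 -> legal
(0,4): flips 1 -> legal
(1,2): no bracket -> illegal
(1,4): flips 2 -> legal
(1,6): flips 2 -> legal
(2,1): flips 1 -> legal
(2,2): flips 3 -> legal
(3,0): no bracket -> illegal
(3,6): no bracket -> illegal
(4,0): no bracket -> illegal
(4,2): no bracket -> illegal
(4,6): flips 1 -> legal
(5,0): no bracket -> illegal
(5,1): flips 1 -> legal
(5,2): no bracket -> illegal
(5,4): no bracket -> illegal
(5,5): flips 1 -> legal
(5,6): no bracket -> illegal
W mobility = 10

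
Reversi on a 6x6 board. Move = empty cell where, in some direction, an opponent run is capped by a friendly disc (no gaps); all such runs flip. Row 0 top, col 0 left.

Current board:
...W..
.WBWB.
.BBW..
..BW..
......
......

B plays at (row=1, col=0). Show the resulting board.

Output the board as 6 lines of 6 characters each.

Place B at (1,0); scan 8 dirs for brackets.
Dir NW: edge -> no flip
Dir N: first cell '.' (not opp) -> no flip
Dir NE: first cell '.' (not opp) -> no flip
Dir W: edge -> no flip
Dir E: opp run (1,1) capped by B -> flip
Dir SW: edge -> no flip
Dir S: first cell '.' (not opp) -> no flip
Dir SE: first cell 'B' (not opp) -> no flip
All flips: (1,1)

Answer: ...W..
BBBWB.
.BBW..
..BW..
......
......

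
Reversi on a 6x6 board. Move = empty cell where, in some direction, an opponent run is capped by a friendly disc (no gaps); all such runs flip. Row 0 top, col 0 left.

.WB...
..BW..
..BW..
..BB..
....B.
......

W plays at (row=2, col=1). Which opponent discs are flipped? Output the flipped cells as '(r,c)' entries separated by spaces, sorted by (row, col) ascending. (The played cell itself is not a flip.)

Dir NW: first cell '.' (not opp) -> no flip
Dir N: first cell '.' (not opp) -> no flip
Dir NE: opp run (1,2), next='.' -> no flip
Dir W: first cell '.' (not opp) -> no flip
Dir E: opp run (2,2) capped by W -> flip
Dir SW: first cell '.' (not opp) -> no flip
Dir S: first cell '.' (not opp) -> no flip
Dir SE: opp run (3,2), next='.' -> no flip

Answer: (2,2)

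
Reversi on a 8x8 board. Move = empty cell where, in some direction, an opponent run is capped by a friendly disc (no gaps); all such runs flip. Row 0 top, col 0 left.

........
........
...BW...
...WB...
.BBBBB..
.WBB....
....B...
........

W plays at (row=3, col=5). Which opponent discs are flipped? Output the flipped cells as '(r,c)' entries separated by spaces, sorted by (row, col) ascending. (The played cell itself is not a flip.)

Answer: (3,4)

Derivation:
Dir NW: first cell 'W' (not opp) -> no flip
Dir N: first cell '.' (not opp) -> no flip
Dir NE: first cell '.' (not opp) -> no flip
Dir W: opp run (3,4) capped by W -> flip
Dir E: first cell '.' (not opp) -> no flip
Dir SW: opp run (4,4) (5,3), next='.' -> no flip
Dir S: opp run (4,5), next='.' -> no flip
Dir SE: first cell '.' (not opp) -> no flip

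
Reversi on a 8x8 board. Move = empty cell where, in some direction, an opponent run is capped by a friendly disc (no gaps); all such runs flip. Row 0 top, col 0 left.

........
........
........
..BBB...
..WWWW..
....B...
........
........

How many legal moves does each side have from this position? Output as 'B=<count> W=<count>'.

-- B to move --
(3,1): no bracket -> illegal
(3,5): no bracket -> illegal
(3,6): flips 1 -> legal
(4,1): no bracket -> illegal
(4,6): no bracket -> illegal
(5,1): flips 1 -> legal
(5,2): flips 2 -> legal
(5,3): flips 1 -> legal
(5,5): flips 1 -> legal
(5,6): flips 1 -> legal
B mobility = 6
-- W to move --
(2,1): flips 1 -> legal
(2,2): flips 2 -> legal
(2,3): flips 2 -> legal
(2,4): flips 2 -> legal
(2,5): flips 1 -> legal
(3,1): no bracket -> illegal
(3,5): no bracket -> illegal
(4,1): no bracket -> illegal
(5,3): no bracket -> illegal
(5,5): no bracket -> illegal
(6,3): flips 1 -> legal
(6,4): flips 1 -> legal
(6,5): flips 1 -> legal
W mobility = 8

Answer: B=6 W=8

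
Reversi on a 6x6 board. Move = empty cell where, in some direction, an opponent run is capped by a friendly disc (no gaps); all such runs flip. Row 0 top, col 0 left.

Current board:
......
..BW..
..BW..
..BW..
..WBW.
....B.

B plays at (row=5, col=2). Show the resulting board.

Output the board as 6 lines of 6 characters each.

Answer: ......
..BW..
..BW..
..BW..
..BBW.
..B.B.

Derivation:
Place B at (5,2); scan 8 dirs for brackets.
Dir NW: first cell '.' (not opp) -> no flip
Dir N: opp run (4,2) capped by B -> flip
Dir NE: first cell 'B' (not opp) -> no flip
Dir W: first cell '.' (not opp) -> no flip
Dir E: first cell '.' (not opp) -> no flip
Dir SW: edge -> no flip
Dir S: edge -> no flip
Dir SE: edge -> no flip
All flips: (4,2)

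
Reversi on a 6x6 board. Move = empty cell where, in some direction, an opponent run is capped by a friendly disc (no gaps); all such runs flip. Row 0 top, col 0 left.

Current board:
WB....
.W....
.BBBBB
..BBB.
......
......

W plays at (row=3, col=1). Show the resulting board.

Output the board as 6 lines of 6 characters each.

Place W at (3,1); scan 8 dirs for brackets.
Dir NW: first cell '.' (not opp) -> no flip
Dir N: opp run (2,1) capped by W -> flip
Dir NE: opp run (2,2), next='.' -> no flip
Dir W: first cell '.' (not opp) -> no flip
Dir E: opp run (3,2) (3,3) (3,4), next='.' -> no flip
Dir SW: first cell '.' (not opp) -> no flip
Dir S: first cell '.' (not opp) -> no flip
Dir SE: first cell '.' (not opp) -> no flip
All flips: (2,1)

Answer: WB....
.W....
.WBBBB
.WBBB.
......
......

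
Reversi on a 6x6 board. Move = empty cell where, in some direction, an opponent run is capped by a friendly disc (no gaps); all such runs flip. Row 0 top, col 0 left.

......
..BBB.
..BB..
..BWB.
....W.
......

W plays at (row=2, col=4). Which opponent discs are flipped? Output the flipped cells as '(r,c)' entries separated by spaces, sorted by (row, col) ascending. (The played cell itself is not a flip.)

Dir NW: opp run (1,3), next='.' -> no flip
Dir N: opp run (1,4), next='.' -> no flip
Dir NE: first cell '.' (not opp) -> no flip
Dir W: opp run (2,3) (2,2), next='.' -> no flip
Dir E: first cell '.' (not opp) -> no flip
Dir SW: first cell 'W' (not opp) -> no flip
Dir S: opp run (3,4) capped by W -> flip
Dir SE: first cell '.' (not opp) -> no flip

Answer: (3,4)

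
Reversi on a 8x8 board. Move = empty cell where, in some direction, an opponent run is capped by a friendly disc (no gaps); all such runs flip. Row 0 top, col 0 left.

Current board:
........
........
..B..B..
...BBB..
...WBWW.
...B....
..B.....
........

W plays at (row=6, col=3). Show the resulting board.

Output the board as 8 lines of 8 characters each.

Place W at (6,3); scan 8 dirs for brackets.
Dir NW: first cell '.' (not opp) -> no flip
Dir N: opp run (5,3) capped by W -> flip
Dir NE: first cell '.' (not opp) -> no flip
Dir W: opp run (6,2), next='.' -> no flip
Dir E: first cell '.' (not opp) -> no flip
Dir SW: first cell '.' (not opp) -> no flip
Dir S: first cell '.' (not opp) -> no flip
Dir SE: first cell '.' (not opp) -> no flip
All flips: (5,3)

Answer: ........
........
..B..B..
...BBB..
...WBWW.
...W....
..BW....
........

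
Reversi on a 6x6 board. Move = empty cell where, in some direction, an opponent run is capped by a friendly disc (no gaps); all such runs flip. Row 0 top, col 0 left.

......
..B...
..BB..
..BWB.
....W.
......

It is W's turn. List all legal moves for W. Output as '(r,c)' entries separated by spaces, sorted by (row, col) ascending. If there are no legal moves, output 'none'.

(0,1): no bracket -> illegal
(0,2): no bracket -> illegal
(0,3): no bracket -> illegal
(1,1): flips 1 -> legal
(1,3): flips 1 -> legal
(1,4): no bracket -> illegal
(2,1): no bracket -> illegal
(2,4): flips 1 -> legal
(2,5): no bracket -> illegal
(3,1): flips 1 -> legal
(3,5): flips 1 -> legal
(4,1): no bracket -> illegal
(4,2): no bracket -> illegal
(4,3): no bracket -> illegal
(4,5): no bracket -> illegal

Answer: (1,1) (1,3) (2,4) (3,1) (3,5)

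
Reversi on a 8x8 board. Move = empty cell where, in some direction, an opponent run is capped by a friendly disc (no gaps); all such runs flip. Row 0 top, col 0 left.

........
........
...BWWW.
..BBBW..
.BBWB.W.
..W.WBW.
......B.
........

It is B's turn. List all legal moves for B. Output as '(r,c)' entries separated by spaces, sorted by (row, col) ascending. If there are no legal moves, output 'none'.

(1,3): no bracket -> illegal
(1,4): flips 1 -> legal
(1,5): flips 1 -> legal
(1,6): flips 1 -> legal
(1,7): flips 2 -> legal
(2,7): flips 3 -> legal
(3,6): flips 3 -> legal
(3,7): flips 1 -> legal
(4,5): no bracket -> illegal
(4,7): no bracket -> illegal
(5,1): no bracket -> illegal
(5,3): flips 2 -> legal
(5,7): flips 1 -> legal
(6,1): flips 2 -> legal
(6,2): flips 1 -> legal
(6,3): flips 1 -> legal
(6,4): flips 1 -> legal
(6,5): flips 2 -> legal
(6,7): no bracket -> illegal

Answer: (1,4) (1,5) (1,6) (1,7) (2,7) (3,6) (3,7) (5,3) (5,7) (6,1) (6,2) (6,3) (6,4) (6,5)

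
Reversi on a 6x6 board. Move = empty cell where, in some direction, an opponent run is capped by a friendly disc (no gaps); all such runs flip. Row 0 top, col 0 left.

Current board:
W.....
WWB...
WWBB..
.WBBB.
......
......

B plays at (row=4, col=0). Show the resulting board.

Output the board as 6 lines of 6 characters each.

Answer: W.....
WWB...
WWBB..
.BBBB.
B.....
......

Derivation:
Place B at (4,0); scan 8 dirs for brackets.
Dir NW: edge -> no flip
Dir N: first cell '.' (not opp) -> no flip
Dir NE: opp run (3,1) capped by B -> flip
Dir W: edge -> no flip
Dir E: first cell '.' (not opp) -> no flip
Dir SW: edge -> no flip
Dir S: first cell '.' (not opp) -> no flip
Dir SE: first cell '.' (not opp) -> no flip
All flips: (3,1)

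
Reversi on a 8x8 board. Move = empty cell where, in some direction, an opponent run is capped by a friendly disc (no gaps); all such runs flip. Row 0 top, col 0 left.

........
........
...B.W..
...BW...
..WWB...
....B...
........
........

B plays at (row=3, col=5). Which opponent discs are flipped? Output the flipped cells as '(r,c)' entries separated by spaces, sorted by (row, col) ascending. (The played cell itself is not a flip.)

Dir NW: first cell '.' (not opp) -> no flip
Dir N: opp run (2,5), next='.' -> no flip
Dir NE: first cell '.' (not opp) -> no flip
Dir W: opp run (3,4) capped by B -> flip
Dir E: first cell '.' (not opp) -> no flip
Dir SW: first cell 'B' (not opp) -> no flip
Dir S: first cell '.' (not opp) -> no flip
Dir SE: first cell '.' (not opp) -> no flip

Answer: (3,4)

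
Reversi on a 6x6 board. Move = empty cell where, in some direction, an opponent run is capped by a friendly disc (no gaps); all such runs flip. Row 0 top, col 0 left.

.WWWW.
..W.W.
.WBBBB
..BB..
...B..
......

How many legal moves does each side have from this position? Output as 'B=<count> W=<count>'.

Answer: B=3 W=4

Derivation:
-- B to move --
(0,0): no bracket -> illegal
(0,5): flips 1 -> legal
(1,0): flips 1 -> legal
(1,1): no bracket -> illegal
(1,3): no bracket -> illegal
(1,5): no bracket -> illegal
(2,0): flips 1 -> legal
(3,0): no bracket -> illegal
(3,1): no bracket -> illegal
B mobility = 3
-- W to move --
(1,1): no bracket -> illegal
(1,3): no bracket -> illegal
(1,5): no bracket -> illegal
(3,1): no bracket -> illegal
(3,4): flips 2 -> legal
(3,5): no bracket -> illegal
(4,1): flips 2 -> legal
(4,2): flips 2 -> legal
(4,4): no bracket -> illegal
(5,2): no bracket -> illegal
(5,3): no bracket -> illegal
(5,4): flips 2 -> legal
W mobility = 4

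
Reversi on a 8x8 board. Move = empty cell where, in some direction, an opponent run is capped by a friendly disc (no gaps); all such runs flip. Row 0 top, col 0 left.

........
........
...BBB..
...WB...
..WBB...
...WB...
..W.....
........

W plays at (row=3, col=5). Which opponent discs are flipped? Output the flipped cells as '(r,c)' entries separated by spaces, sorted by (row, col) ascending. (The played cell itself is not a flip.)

Answer: (3,4) (4,4)

Derivation:
Dir NW: opp run (2,4), next='.' -> no flip
Dir N: opp run (2,5), next='.' -> no flip
Dir NE: first cell '.' (not opp) -> no flip
Dir W: opp run (3,4) capped by W -> flip
Dir E: first cell '.' (not opp) -> no flip
Dir SW: opp run (4,4) capped by W -> flip
Dir S: first cell '.' (not opp) -> no flip
Dir SE: first cell '.' (not opp) -> no flip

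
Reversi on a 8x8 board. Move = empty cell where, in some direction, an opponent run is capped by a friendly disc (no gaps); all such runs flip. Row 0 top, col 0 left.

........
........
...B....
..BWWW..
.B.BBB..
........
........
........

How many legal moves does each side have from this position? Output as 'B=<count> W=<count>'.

-- B to move --
(2,2): flips 1 -> legal
(2,4): flips 1 -> legal
(2,5): flips 2 -> legal
(2,6): flips 1 -> legal
(3,6): flips 3 -> legal
(4,2): no bracket -> illegal
(4,6): no bracket -> illegal
B mobility = 5
-- W to move --
(1,2): flips 1 -> legal
(1,3): flips 1 -> legal
(1,4): no bracket -> illegal
(2,1): no bracket -> illegal
(2,2): no bracket -> illegal
(2,4): no bracket -> illegal
(3,0): no bracket -> illegal
(3,1): flips 1 -> legal
(3,6): no bracket -> illegal
(4,0): no bracket -> illegal
(4,2): no bracket -> illegal
(4,6): no bracket -> illegal
(5,0): no bracket -> illegal
(5,1): no bracket -> illegal
(5,2): flips 1 -> legal
(5,3): flips 2 -> legal
(5,4): flips 1 -> legal
(5,5): flips 2 -> legal
(5,6): flips 1 -> legal
W mobility = 8

Answer: B=5 W=8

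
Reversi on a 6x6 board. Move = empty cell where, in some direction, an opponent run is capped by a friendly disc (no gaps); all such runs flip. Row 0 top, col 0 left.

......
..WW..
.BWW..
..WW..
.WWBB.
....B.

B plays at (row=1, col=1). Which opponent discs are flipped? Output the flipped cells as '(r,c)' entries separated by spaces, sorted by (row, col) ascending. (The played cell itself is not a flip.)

Answer: (2,2) (3,3)

Derivation:
Dir NW: first cell '.' (not opp) -> no flip
Dir N: first cell '.' (not opp) -> no flip
Dir NE: first cell '.' (not opp) -> no flip
Dir W: first cell '.' (not opp) -> no flip
Dir E: opp run (1,2) (1,3), next='.' -> no flip
Dir SW: first cell '.' (not opp) -> no flip
Dir S: first cell 'B' (not opp) -> no flip
Dir SE: opp run (2,2) (3,3) capped by B -> flip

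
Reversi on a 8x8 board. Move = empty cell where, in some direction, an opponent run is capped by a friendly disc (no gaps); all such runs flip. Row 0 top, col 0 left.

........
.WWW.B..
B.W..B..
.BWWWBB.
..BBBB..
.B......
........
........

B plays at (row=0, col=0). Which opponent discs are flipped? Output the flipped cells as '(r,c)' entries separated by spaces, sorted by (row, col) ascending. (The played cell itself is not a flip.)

Answer: (1,1) (2,2) (3,3)

Derivation:
Dir NW: edge -> no flip
Dir N: edge -> no flip
Dir NE: edge -> no flip
Dir W: edge -> no flip
Dir E: first cell '.' (not opp) -> no flip
Dir SW: edge -> no flip
Dir S: first cell '.' (not opp) -> no flip
Dir SE: opp run (1,1) (2,2) (3,3) capped by B -> flip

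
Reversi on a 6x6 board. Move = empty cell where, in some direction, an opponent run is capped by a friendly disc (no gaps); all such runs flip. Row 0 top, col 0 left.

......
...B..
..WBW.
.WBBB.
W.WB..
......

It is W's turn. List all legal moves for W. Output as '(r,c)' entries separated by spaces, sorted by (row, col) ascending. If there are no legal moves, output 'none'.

(0,2): flips 1 -> legal
(0,3): no bracket -> illegal
(0,4): flips 1 -> legal
(1,2): no bracket -> illegal
(1,4): no bracket -> illegal
(2,1): no bracket -> illegal
(2,5): no bracket -> illegal
(3,5): flips 3 -> legal
(4,1): no bracket -> illegal
(4,4): flips 3 -> legal
(4,5): no bracket -> illegal
(5,2): no bracket -> illegal
(5,3): no bracket -> illegal
(5,4): no bracket -> illegal

Answer: (0,2) (0,4) (3,5) (4,4)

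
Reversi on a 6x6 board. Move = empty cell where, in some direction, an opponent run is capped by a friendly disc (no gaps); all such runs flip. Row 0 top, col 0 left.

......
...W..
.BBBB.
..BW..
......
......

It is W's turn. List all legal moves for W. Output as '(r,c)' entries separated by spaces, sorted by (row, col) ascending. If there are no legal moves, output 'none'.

(1,0): no bracket -> illegal
(1,1): flips 1 -> legal
(1,2): no bracket -> illegal
(1,4): no bracket -> illegal
(1,5): flips 1 -> legal
(2,0): no bracket -> illegal
(2,5): no bracket -> illegal
(3,0): no bracket -> illegal
(3,1): flips 2 -> legal
(3,4): no bracket -> illegal
(3,5): flips 1 -> legal
(4,1): no bracket -> illegal
(4,2): no bracket -> illegal
(4,3): no bracket -> illegal

Answer: (1,1) (1,5) (3,1) (3,5)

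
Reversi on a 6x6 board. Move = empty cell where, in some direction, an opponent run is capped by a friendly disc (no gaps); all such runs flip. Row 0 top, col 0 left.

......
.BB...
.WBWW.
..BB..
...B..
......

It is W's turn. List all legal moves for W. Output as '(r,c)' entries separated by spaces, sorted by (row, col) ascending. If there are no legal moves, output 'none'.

Answer: (0,1) (0,3) (4,1) (4,2) (5,3) (5,4)

Derivation:
(0,0): no bracket -> illegal
(0,1): flips 2 -> legal
(0,2): no bracket -> illegal
(0,3): flips 1 -> legal
(1,0): no bracket -> illegal
(1,3): no bracket -> illegal
(2,0): no bracket -> illegal
(3,1): no bracket -> illegal
(3,4): no bracket -> illegal
(4,1): flips 1 -> legal
(4,2): flips 1 -> legal
(4,4): no bracket -> illegal
(5,2): no bracket -> illegal
(5,3): flips 2 -> legal
(5,4): flips 2 -> legal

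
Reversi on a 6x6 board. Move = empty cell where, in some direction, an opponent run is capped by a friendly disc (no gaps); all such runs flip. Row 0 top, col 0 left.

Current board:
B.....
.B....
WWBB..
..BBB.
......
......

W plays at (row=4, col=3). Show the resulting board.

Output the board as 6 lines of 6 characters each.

Place W at (4,3); scan 8 dirs for brackets.
Dir NW: opp run (3,2) capped by W -> flip
Dir N: opp run (3,3) (2,3), next='.' -> no flip
Dir NE: opp run (3,4), next='.' -> no flip
Dir W: first cell '.' (not opp) -> no flip
Dir E: first cell '.' (not opp) -> no flip
Dir SW: first cell '.' (not opp) -> no flip
Dir S: first cell '.' (not opp) -> no flip
Dir SE: first cell '.' (not opp) -> no flip
All flips: (3,2)

Answer: B.....
.B....
WWBB..
..WBB.
...W..
......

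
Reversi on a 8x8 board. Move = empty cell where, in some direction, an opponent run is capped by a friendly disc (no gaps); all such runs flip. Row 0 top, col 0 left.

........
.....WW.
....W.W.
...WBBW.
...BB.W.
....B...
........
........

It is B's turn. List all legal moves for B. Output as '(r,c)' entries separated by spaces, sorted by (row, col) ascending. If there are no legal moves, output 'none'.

(0,4): no bracket -> illegal
(0,5): no bracket -> illegal
(0,6): no bracket -> illegal
(0,7): no bracket -> illegal
(1,3): flips 1 -> legal
(1,4): flips 1 -> legal
(1,7): flips 1 -> legal
(2,2): flips 1 -> legal
(2,3): flips 1 -> legal
(2,5): no bracket -> illegal
(2,7): no bracket -> illegal
(3,2): flips 1 -> legal
(3,7): flips 1 -> legal
(4,2): no bracket -> illegal
(4,5): no bracket -> illegal
(4,7): no bracket -> illegal
(5,5): no bracket -> illegal
(5,6): no bracket -> illegal
(5,7): flips 1 -> legal

Answer: (1,3) (1,4) (1,7) (2,2) (2,3) (3,2) (3,7) (5,7)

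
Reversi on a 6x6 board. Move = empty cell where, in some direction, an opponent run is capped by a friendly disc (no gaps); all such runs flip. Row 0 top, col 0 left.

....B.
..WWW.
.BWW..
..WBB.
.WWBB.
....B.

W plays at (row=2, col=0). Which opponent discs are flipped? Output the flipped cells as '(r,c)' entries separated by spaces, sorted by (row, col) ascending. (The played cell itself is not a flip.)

Answer: (2,1)

Derivation:
Dir NW: edge -> no flip
Dir N: first cell '.' (not opp) -> no flip
Dir NE: first cell '.' (not opp) -> no flip
Dir W: edge -> no flip
Dir E: opp run (2,1) capped by W -> flip
Dir SW: edge -> no flip
Dir S: first cell '.' (not opp) -> no flip
Dir SE: first cell '.' (not opp) -> no flip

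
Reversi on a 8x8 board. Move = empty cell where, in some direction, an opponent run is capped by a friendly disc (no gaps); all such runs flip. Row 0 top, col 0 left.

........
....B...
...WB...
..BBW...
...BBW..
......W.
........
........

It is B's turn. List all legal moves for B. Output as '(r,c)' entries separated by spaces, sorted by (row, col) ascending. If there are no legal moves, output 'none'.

Answer: (1,3) (2,2) (2,5) (3,5) (4,6)

Derivation:
(1,2): no bracket -> illegal
(1,3): flips 1 -> legal
(2,2): flips 1 -> legal
(2,5): flips 1 -> legal
(3,5): flips 1 -> legal
(3,6): no bracket -> illegal
(4,6): flips 1 -> legal
(4,7): no bracket -> illegal
(5,4): no bracket -> illegal
(5,5): no bracket -> illegal
(5,7): no bracket -> illegal
(6,5): no bracket -> illegal
(6,6): no bracket -> illegal
(6,7): no bracket -> illegal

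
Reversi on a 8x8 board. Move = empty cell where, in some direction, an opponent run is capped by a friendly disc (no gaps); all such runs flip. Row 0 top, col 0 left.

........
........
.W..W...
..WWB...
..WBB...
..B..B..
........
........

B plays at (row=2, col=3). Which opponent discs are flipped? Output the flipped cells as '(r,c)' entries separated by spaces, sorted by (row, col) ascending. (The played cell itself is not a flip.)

Answer: (3,3)

Derivation:
Dir NW: first cell '.' (not opp) -> no flip
Dir N: first cell '.' (not opp) -> no flip
Dir NE: first cell '.' (not opp) -> no flip
Dir W: first cell '.' (not opp) -> no flip
Dir E: opp run (2,4), next='.' -> no flip
Dir SW: opp run (3,2), next='.' -> no flip
Dir S: opp run (3,3) capped by B -> flip
Dir SE: first cell 'B' (not opp) -> no flip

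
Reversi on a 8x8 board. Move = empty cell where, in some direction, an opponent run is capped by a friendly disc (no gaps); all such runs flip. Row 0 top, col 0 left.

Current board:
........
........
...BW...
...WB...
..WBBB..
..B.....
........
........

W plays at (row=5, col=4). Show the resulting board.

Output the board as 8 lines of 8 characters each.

Place W at (5,4); scan 8 dirs for brackets.
Dir NW: opp run (4,3), next='.' -> no flip
Dir N: opp run (4,4) (3,4) capped by W -> flip
Dir NE: opp run (4,5), next='.' -> no flip
Dir W: first cell '.' (not opp) -> no flip
Dir E: first cell '.' (not opp) -> no flip
Dir SW: first cell '.' (not opp) -> no flip
Dir S: first cell '.' (not opp) -> no flip
Dir SE: first cell '.' (not opp) -> no flip
All flips: (3,4) (4,4)

Answer: ........
........
...BW...
...WW...
..WBWB..
..B.W...
........
........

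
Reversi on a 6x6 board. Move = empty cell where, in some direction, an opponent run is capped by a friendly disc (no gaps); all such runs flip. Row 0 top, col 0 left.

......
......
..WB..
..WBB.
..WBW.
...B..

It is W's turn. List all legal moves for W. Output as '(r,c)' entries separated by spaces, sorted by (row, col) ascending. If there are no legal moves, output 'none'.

(1,2): no bracket -> illegal
(1,3): no bracket -> illegal
(1,4): flips 1 -> legal
(2,4): flips 3 -> legal
(2,5): no bracket -> illegal
(3,5): flips 2 -> legal
(4,5): no bracket -> illegal
(5,2): no bracket -> illegal
(5,4): flips 1 -> legal

Answer: (1,4) (2,4) (3,5) (5,4)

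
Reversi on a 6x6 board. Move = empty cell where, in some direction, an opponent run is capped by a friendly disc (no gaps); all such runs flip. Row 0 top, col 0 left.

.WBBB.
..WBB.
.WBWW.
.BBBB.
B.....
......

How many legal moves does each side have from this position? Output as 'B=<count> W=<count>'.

Answer: B=8 W=7

Derivation:
-- B to move --
(0,0): flips 1 -> legal
(1,0): flips 1 -> legal
(1,1): flips 2 -> legal
(1,5): flips 1 -> legal
(2,0): flips 1 -> legal
(2,5): flips 2 -> legal
(3,0): flips 2 -> legal
(3,5): flips 1 -> legal
B mobility = 8
-- W to move --
(0,5): flips 4 -> legal
(1,1): no bracket -> illegal
(1,5): flips 2 -> legal
(2,0): no bracket -> illegal
(2,5): no bracket -> illegal
(3,0): no bracket -> illegal
(3,5): no bracket -> illegal
(4,1): flips 2 -> legal
(4,2): flips 3 -> legal
(4,3): flips 2 -> legal
(4,4): flips 1 -> legal
(4,5): flips 1 -> legal
(5,0): no bracket -> illegal
(5,1): no bracket -> illegal
W mobility = 7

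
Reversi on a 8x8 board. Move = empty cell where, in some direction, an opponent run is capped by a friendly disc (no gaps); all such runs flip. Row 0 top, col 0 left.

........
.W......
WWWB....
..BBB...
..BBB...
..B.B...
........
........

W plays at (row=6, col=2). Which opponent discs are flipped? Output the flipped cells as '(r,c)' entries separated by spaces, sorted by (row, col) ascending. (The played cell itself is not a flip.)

Answer: (3,2) (4,2) (5,2)

Derivation:
Dir NW: first cell '.' (not opp) -> no flip
Dir N: opp run (5,2) (4,2) (3,2) capped by W -> flip
Dir NE: first cell '.' (not opp) -> no flip
Dir W: first cell '.' (not opp) -> no flip
Dir E: first cell '.' (not opp) -> no flip
Dir SW: first cell '.' (not opp) -> no flip
Dir S: first cell '.' (not opp) -> no flip
Dir SE: first cell '.' (not opp) -> no flip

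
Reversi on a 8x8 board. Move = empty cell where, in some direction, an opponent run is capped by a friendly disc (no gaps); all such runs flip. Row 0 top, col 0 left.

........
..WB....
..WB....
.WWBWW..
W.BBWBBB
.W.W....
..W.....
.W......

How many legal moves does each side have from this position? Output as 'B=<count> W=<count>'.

Answer: B=14 W=10

Derivation:
-- B to move --
(0,1): flips 1 -> legal
(0,2): flips 3 -> legal
(0,3): no bracket -> illegal
(1,1): flips 2 -> legal
(2,0): flips 1 -> legal
(2,1): flips 2 -> legal
(2,4): flips 1 -> legal
(2,5): flips 2 -> legal
(2,6): no bracket -> illegal
(3,0): flips 2 -> legal
(3,6): flips 2 -> legal
(4,1): flips 1 -> legal
(5,0): no bracket -> illegal
(5,2): no bracket -> illegal
(5,4): no bracket -> illegal
(5,5): flips 1 -> legal
(6,0): flips 1 -> legal
(6,1): no bracket -> illegal
(6,3): flips 1 -> legal
(6,4): flips 1 -> legal
(7,0): no bracket -> illegal
(7,2): no bracket -> illegal
(7,3): no bracket -> illegal
B mobility = 14
-- W to move --
(0,2): no bracket -> illegal
(0,3): flips 4 -> legal
(0,4): flips 1 -> legal
(1,4): flips 2 -> legal
(2,4): flips 3 -> legal
(3,6): no bracket -> illegal
(3,7): no bracket -> illegal
(4,1): flips 2 -> legal
(5,2): flips 2 -> legal
(5,4): flips 1 -> legal
(5,5): flips 1 -> legal
(5,6): flips 1 -> legal
(5,7): flips 1 -> legal
W mobility = 10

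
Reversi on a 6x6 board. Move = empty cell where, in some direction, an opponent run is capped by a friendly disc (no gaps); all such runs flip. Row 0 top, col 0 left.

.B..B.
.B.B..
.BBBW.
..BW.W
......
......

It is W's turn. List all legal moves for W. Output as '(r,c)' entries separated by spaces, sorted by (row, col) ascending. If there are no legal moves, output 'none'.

(0,0): flips 2 -> legal
(0,2): flips 1 -> legal
(0,3): flips 2 -> legal
(0,5): no bracket -> illegal
(1,0): no bracket -> illegal
(1,2): no bracket -> illegal
(1,4): no bracket -> illegal
(1,5): no bracket -> illegal
(2,0): flips 3 -> legal
(3,0): no bracket -> illegal
(3,1): flips 1 -> legal
(3,4): no bracket -> illegal
(4,1): no bracket -> illegal
(4,2): no bracket -> illegal
(4,3): no bracket -> illegal

Answer: (0,0) (0,2) (0,3) (2,0) (3,1)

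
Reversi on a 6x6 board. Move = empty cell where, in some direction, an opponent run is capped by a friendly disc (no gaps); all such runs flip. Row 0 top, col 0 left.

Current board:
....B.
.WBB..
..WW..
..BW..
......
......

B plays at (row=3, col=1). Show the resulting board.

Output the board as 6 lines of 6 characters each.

Place B at (3,1); scan 8 dirs for brackets.
Dir NW: first cell '.' (not opp) -> no flip
Dir N: first cell '.' (not opp) -> no flip
Dir NE: opp run (2,2) capped by B -> flip
Dir W: first cell '.' (not opp) -> no flip
Dir E: first cell 'B' (not opp) -> no flip
Dir SW: first cell '.' (not opp) -> no flip
Dir S: first cell '.' (not opp) -> no flip
Dir SE: first cell '.' (not opp) -> no flip
All flips: (2,2)

Answer: ....B.
.WBB..
..BW..
.BBW..
......
......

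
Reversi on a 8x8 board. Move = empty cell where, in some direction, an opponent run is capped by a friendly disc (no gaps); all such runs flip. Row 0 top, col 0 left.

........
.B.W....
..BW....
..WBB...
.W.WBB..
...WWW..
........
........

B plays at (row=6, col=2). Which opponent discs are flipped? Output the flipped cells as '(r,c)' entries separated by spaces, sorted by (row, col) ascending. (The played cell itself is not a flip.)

Dir NW: first cell '.' (not opp) -> no flip
Dir N: first cell '.' (not opp) -> no flip
Dir NE: opp run (5,3) capped by B -> flip
Dir W: first cell '.' (not opp) -> no flip
Dir E: first cell '.' (not opp) -> no flip
Dir SW: first cell '.' (not opp) -> no flip
Dir S: first cell '.' (not opp) -> no flip
Dir SE: first cell '.' (not opp) -> no flip

Answer: (5,3)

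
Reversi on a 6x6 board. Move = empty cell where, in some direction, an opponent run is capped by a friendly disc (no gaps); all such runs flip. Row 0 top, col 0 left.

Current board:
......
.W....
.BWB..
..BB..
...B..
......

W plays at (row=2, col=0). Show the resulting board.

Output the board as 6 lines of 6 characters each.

Place W at (2,0); scan 8 dirs for brackets.
Dir NW: edge -> no flip
Dir N: first cell '.' (not opp) -> no flip
Dir NE: first cell 'W' (not opp) -> no flip
Dir W: edge -> no flip
Dir E: opp run (2,1) capped by W -> flip
Dir SW: edge -> no flip
Dir S: first cell '.' (not opp) -> no flip
Dir SE: first cell '.' (not opp) -> no flip
All flips: (2,1)

Answer: ......
.W....
WWWB..
..BB..
...B..
......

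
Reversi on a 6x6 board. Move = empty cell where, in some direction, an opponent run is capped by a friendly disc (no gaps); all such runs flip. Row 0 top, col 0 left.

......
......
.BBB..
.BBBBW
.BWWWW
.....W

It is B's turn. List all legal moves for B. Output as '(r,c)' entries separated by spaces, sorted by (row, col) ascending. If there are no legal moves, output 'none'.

(2,4): no bracket -> illegal
(2,5): no bracket -> illegal
(5,1): flips 1 -> legal
(5,2): flips 2 -> legal
(5,3): flips 2 -> legal
(5,4): flips 2 -> legal

Answer: (5,1) (5,2) (5,3) (5,4)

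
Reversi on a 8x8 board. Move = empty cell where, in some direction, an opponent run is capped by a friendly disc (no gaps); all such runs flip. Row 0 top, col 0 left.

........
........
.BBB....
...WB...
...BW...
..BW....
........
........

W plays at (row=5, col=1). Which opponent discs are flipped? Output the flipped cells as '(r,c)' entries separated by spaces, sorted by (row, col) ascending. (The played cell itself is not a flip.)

Answer: (5,2)

Derivation:
Dir NW: first cell '.' (not opp) -> no flip
Dir N: first cell '.' (not opp) -> no flip
Dir NE: first cell '.' (not opp) -> no flip
Dir W: first cell '.' (not opp) -> no flip
Dir E: opp run (5,2) capped by W -> flip
Dir SW: first cell '.' (not opp) -> no flip
Dir S: first cell '.' (not opp) -> no flip
Dir SE: first cell '.' (not opp) -> no flip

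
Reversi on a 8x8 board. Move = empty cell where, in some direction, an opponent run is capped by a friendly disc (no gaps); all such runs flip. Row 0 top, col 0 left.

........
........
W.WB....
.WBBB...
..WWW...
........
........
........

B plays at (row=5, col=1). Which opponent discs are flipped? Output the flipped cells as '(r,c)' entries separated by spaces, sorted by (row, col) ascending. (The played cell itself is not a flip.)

Answer: (4,2)

Derivation:
Dir NW: first cell '.' (not opp) -> no flip
Dir N: first cell '.' (not opp) -> no flip
Dir NE: opp run (4,2) capped by B -> flip
Dir W: first cell '.' (not opp) -> no flip
Dir E: first cell '.' (not opp) -> no flip
Dir SW: first cell '.' (not opp) -> no flip
Dir S: first cell '.' (not opp) -> no flip
Dir SE: first cell '.' (not opp) -> no flip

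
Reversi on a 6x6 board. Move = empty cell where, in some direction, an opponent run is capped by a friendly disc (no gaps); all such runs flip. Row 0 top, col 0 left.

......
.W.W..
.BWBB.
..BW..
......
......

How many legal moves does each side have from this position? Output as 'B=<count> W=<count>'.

-- B to move --
(0,0): no bracket -> illegal
(0,1): flips 1 -> legal
(0,2): flips 1 -> legal
(0,3): flips 1 -> legal
(0,4): no bracket -> illegal
(1,0): no bracket -> illegal
(1,2): flips 1 -> legal
(1,4): no bracket -> illegal
(2,0): no bracket -> illegal
(3,1): no bracket -> illegal
(3,4): flips 1 -> legal
(4,2): flips 1 -> legal
(4,3): flips 1 -> legal
(4,4): no bracket -> illegal
B mobility = 7
-- W to move --
(1,0): no bracket -> illegal
(1,2): no bracket -> illegal
(1,4): no bracket -> illegal
(1,5): flips 1 -> legal
(2,0): flips 1 -> legal
(2,5): flips 2 -> legal
(3,0): no bracket -> illegal
(3,1): flips 2 -> legal
(3,4): no bracket -> illegal
(3,5): flips 1 -> legal
(4,1): no bracket -> illegal
(4,2): flips 1 -> legal
(4,3): no bracket -> illegal
W mobility = 6

Answer: B=7 W=6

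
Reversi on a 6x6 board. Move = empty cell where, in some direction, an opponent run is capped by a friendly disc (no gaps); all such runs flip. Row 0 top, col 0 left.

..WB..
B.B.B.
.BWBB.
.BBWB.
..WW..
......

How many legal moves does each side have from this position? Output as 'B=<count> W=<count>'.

-- B to move --
(0,1): flips 1 -> legal
(1,1): no bracket -> illegal
(1,3): flips 1 -> legal
(4,1): no bracket -> illegal
(4,4): no bracket -> illegal
(5,1): flips 2 -> legal
(5,2): flips 2 -> legal
(5,3): flips 3 -> legal
(5,4): flips 1 -> legal
B mobility = 6
-- W to move --
(0,0): no bracket -> illegal
(0,1): no bracket -> illegal
(0,4): flips 1 -> legal
(0,5): no bracket -> illegal
(1,1): no bracket -> illegal
(1,3): flips 1 -> legal
(1,5): flips 1 -> legal
(2,0): flips 2 -> legal
(2,5): flips 3 -> legal
(3,0): flips 2 -> legal
(3,5): flips 1 -> legal
(4,0): flips 1 -> legal
(4,1): no bracket -> illegal
(4,4): no bracket -> illegal
(4,5): no bracket -> illegal
W mobility = 8

Answer: B=6 W=8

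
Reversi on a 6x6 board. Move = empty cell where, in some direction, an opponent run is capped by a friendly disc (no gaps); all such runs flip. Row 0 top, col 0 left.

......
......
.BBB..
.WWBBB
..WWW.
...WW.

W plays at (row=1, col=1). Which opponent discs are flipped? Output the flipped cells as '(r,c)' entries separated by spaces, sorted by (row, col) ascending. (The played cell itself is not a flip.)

Dir NW: first cell '.' (not opp) -> no flip
Dir N: first cell '.' (not opp) -> no flip
Dir NE: first cell '.' (not opp) -> no flip
Dir W: first cell '.' (not opp) -> no flip
Dir E: first cell '.' (not opp) -> no flip
Dir SW: first cell '.' (not opp) -> no flip
Dir S: opp run (2,1) capped by W -> flip
Dir SE: opp run (2,2) (3,3) capped by W -> flip

Answer: (2,1) (2,2) (3,3)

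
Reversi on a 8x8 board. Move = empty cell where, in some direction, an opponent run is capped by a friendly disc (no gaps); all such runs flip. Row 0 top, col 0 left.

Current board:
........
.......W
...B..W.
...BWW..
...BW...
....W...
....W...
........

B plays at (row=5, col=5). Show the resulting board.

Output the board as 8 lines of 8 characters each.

Place B at (5,5); scan 8 dirs for brackets.
Dir NW: opp run (4,4) capped by B -> flip
Dir N: first cell '.' (not opp) -> no flip
Dir NE: first cell '.' (not opp) -> no flip
Dir W: opp run (5,4), next='.' -> no flip
Dir E: first cell '.' (not opp) -> no flip
Dir SW: opp run (6,4), next='.' -> no flip
Dir S: first cell '.' (not opp) -> no flip
Dir SE: first cell '.' (not opp) -> no flip
All flips: (4,4)

Answer: ........
.......W
...B..W.
...BWW..
...BB...
....WB..
....W...
........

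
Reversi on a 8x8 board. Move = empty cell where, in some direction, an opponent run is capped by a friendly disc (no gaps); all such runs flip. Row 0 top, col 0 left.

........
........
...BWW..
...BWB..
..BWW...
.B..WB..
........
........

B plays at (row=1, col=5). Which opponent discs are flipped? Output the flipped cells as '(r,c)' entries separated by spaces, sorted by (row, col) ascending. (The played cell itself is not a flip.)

Answer: (2,4) (2,5)

Derivation:
Dir NW: first cell '.' (not opp) -> no flip
Dir N: first cell '.' (not opp) -> no flip
Dir NE: first cell '.' (not opp) -> no flip
Dir W: first cell '.' (not opp) -> no flip
Dir E: first cell '.' (not opp) -> no flip
Dir SW: opp run (2,4) capped by B -> flip
Dir S: opp run (2,5) capped by B -> flip
Dir SE: first cell '.' (not opp) -> no flip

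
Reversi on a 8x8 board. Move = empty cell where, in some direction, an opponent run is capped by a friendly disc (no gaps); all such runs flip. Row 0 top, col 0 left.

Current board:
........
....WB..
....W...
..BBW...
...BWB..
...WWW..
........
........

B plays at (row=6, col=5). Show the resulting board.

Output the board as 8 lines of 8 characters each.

Place B at (6,5); scan 8 dirs for brackets.
Dir NW: opp run (5,4) capped by B -> flip
Dir N: opp run (5,5) capped by B -> flip
Dir NE: first cell '.' (not opp) -> no flip
Dir W: first cell '.' (not opp) -> no flip
Dir E: first cell '.' (not opp) -> no flip
Dir SW: first cell '.' (not opp) -> no flip
Dir S: first cell '.' (not opp) -> no flip
Dir SE: first cell '.' (not opp) -> no flip
All flips: (5,4) (5,5)

Answer: ........
....WB..
....W...
..BBW...
...BWB..
...WBB..
.....B..
........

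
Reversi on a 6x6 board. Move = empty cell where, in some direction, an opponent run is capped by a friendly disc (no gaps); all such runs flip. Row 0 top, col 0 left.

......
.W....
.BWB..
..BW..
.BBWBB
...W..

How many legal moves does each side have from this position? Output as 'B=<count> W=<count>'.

Answer: B=6 W=10

Derivation:
-- B to move --
(0,0): flips 3 -> legal
(0,1): flips 1 -> legal
(0,2): no bracket -> illegal
(1,0): no bracket -> illegal
(1,2): flips 1 -> legal
(1,3): no bracket -> illegal
(2,0): no bracket -> illegal
(2,4): flips 1 -> legal
(3,1): no bracket -> illegal
(3,4): flips 1 -> legal
(5,2): no bracket -> illegal
(5,4): flips 1 -> legal
B mobility = 6
-- W to move --
(1,0): flips 2 -> legal
(1,2): no bracket -> illegal
(1,3): flips 1 -> legal
(1,4): no bracket -> illegal
(2,0): flips 1 -> legal
(2,4): flips 1 -> legal
(3,0): no bracket -> illegal
(3,1): flips 3 -> legal
(3,4): no bracket -> illegal
(3,5): flips 1 -> legal
(4,0): flips 2 -> legal
(5,0): no bracket -> illegal
(5,1): flips 1 -> legal
(5,2): flips 2 -> legal
(5,4): no bracket -> illegal
(5,5): flips 1 -> legal
W mobility = 10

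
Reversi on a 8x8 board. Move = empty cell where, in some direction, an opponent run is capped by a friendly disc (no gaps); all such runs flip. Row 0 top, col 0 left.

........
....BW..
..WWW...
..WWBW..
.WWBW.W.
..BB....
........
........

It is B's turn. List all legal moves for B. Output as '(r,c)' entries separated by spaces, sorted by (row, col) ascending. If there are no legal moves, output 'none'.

Answer: (1,2) (1,3) (1,6) (2,1) (2,6) (3,0) (3,1) (3,6) (4,0) (4,5) (5,0) (5,4)

Derivation:
(0,4): no bracket -> illegal
(0,5): no bracket -> illegal
(0,6): no bracket -> illegal
(1,1): no bracket -> illegal
(1,2): flips 4 -> legal
(1,3): flips 2 -> legal
(1,6): flips 1 -> legal
(2,1): flips 1 -> legal
(2,5): no bracket -> illegal
(2,6): flips 2 -> legal
(3,0): flips 1 -> legal
(3,1): flips 3 -> legal
(3,6): flips 1 -> legal
(3,7): no bracket -> illegal
(4,0): flips 2 -> legal
(4,5): flips 1 -> legal
(4,7): no bracket -> illegal
(5,0): flips 3 -> legal
(5,1): no bracket -> illegal
(5,4): flips 1 -> legal
(5,5): no bracket -> illegal
(5,6): no bracket -> illegal
(5,7): no bracket -> illegal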